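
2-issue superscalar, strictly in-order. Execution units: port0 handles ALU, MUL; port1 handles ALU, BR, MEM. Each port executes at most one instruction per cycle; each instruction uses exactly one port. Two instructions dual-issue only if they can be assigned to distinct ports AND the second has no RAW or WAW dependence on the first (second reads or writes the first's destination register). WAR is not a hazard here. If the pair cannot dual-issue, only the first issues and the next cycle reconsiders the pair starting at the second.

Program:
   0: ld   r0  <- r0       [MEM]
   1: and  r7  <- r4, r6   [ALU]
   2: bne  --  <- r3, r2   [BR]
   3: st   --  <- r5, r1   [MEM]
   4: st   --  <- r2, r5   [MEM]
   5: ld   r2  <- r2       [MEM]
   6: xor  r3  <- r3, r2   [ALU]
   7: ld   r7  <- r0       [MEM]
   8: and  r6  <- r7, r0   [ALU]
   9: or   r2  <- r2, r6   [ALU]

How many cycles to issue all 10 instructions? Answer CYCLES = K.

CYCLES = 8

0. ld;and @i0/i1  | 2-wide
1. bne @i2  | no-port BR/MEM
2. st @i3  | no-port MEM/MEM
3. st @i4  | no-port MEM/MEM
4. ld @i5  | RAW r2
5. xor;ld @i6/i7  | 2-wide
6. and @i8  | RAW r6
7. or @i9  | tail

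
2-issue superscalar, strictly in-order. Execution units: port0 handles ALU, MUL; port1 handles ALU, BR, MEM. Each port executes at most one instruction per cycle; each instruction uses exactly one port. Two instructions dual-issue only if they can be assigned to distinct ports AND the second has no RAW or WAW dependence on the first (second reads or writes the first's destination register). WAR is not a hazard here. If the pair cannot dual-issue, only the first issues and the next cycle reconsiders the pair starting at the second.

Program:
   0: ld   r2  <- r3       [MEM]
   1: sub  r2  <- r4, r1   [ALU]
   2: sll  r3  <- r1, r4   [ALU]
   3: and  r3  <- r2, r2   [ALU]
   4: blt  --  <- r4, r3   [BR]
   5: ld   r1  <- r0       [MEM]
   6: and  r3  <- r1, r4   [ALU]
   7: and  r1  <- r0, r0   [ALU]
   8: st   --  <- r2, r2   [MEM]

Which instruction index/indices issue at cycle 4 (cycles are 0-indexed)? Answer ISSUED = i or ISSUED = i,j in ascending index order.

ISSUED = 5

0. ld @i0  | WAW r2
1. sub;sll @i1+i2  | 2-wide
2. and @i3  | RAW r3
3. blt @i4  | no-port BR/MEM
4. ld @i5  | RAW r1
5. and;and @i6+i7  | 2-wide
6. st @i8  | tail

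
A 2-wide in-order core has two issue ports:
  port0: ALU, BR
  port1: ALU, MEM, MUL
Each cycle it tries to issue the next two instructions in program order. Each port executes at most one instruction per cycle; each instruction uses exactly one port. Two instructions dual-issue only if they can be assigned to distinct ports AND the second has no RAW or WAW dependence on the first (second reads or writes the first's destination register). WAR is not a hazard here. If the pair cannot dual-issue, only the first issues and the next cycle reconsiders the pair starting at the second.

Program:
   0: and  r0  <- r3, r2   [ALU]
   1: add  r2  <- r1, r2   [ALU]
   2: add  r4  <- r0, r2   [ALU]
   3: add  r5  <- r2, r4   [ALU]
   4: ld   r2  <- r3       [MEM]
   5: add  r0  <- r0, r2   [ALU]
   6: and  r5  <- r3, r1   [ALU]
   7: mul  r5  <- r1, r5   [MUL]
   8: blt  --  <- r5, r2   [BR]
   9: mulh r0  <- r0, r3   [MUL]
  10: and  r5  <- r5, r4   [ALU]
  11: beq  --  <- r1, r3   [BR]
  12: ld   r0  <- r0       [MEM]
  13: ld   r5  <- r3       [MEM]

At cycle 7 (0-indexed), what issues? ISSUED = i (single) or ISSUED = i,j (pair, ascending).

ISSUED = 12

#0 head=0: and.ALU add.ALU i0+i1 2-wide
#1 head=2: add.ALU i2 RAW r4
#2 head=3: add.ALU ld.MEM i3+i4 2-wide
#3 head=5: add.ALU and.ALU i5+i6 2-wide
#4 head=7: mul.MUL i7 RAW r5
#5 head=8: blt.BR mulh.MUL i8+i9 2-wide
#6 head=10: and.ALU beq.BR i10+i11 2-wide
#7 head=12: ld.MEM i12 no-port MEM/MEM
#8 head=13: ld.MEM i13 tail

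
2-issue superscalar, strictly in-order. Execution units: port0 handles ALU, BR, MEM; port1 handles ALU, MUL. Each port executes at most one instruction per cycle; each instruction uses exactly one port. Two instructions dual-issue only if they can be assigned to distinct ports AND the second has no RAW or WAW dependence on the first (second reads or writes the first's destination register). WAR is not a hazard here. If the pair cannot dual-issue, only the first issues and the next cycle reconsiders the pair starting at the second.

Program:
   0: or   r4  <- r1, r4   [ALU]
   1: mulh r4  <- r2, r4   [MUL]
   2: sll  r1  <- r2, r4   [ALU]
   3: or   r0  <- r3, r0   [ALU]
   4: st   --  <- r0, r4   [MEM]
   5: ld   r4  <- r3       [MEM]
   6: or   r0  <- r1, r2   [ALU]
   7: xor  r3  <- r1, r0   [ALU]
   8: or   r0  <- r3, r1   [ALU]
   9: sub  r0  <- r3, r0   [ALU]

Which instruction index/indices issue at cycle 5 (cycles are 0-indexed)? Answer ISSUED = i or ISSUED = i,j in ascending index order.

ISSUED = 7

t=0 i0:or.ALU ; RAW+WAW r4
t=1 i1:mulh.MUL ; RAW r4
t=2 i2,i3:sll.ALU+or.ALU ; 2-wide
t=3 i4:st.MEM ; no-port MEM/MEM
t=4 i5,i6:ld.MEM+or.ALU ; 2-wide
t=5 i7:xor.ALU ; RAW r3
t=6 i8:or.ALU ; RAW+WAW r0
t=7 i9:sub.ALU ; tail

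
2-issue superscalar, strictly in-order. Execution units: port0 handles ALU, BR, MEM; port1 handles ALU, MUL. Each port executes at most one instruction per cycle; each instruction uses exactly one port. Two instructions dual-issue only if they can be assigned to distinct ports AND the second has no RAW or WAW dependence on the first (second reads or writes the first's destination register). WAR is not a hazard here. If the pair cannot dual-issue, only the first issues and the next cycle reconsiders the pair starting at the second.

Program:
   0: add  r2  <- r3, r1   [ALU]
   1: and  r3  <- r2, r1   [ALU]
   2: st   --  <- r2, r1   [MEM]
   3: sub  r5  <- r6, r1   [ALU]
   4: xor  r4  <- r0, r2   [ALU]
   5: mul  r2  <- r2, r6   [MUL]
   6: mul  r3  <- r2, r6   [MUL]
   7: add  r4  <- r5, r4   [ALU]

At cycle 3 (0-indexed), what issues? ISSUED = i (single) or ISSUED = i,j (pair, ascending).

ISSUED = 5

[0] i0  add  -- RAW r2
[1] i1&i2  and st  -- 2-wide
[2] i3&i4  sub xor  -- 2-wide
[3] i5  mul  -- no-port MUL/MUL
[4] i6&i7  mul add  -- 2-wide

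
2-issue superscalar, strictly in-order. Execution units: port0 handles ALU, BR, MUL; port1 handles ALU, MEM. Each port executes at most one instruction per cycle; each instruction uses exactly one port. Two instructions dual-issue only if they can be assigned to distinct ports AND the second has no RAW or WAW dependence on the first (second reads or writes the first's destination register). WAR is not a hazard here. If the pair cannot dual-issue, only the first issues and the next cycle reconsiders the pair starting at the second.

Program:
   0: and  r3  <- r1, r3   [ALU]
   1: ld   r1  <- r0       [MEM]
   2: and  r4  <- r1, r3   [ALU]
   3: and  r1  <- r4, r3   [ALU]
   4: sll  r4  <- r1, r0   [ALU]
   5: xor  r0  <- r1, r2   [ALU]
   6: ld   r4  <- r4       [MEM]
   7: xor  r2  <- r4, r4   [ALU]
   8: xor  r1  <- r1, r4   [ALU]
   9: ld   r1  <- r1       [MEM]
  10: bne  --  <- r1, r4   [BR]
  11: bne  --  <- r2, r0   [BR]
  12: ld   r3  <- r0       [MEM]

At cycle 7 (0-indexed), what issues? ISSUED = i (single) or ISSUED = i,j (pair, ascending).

ISSUED = 10

[0] i0,i1  and;ld  -- dual
[1] i2  and  -- RAW r4
[2] i3  and  -- RAW r1
[3] i4,i5  sll;xor  -- dual
[4] i6  ld  -- RAW r4
[5] i7,i8  xor;xor  -- dual
[6] i9  ld  -- RAW r1
[7] i10  bne  -- no-port BR/BR
[8] i11,i12  bne;ld  -- dual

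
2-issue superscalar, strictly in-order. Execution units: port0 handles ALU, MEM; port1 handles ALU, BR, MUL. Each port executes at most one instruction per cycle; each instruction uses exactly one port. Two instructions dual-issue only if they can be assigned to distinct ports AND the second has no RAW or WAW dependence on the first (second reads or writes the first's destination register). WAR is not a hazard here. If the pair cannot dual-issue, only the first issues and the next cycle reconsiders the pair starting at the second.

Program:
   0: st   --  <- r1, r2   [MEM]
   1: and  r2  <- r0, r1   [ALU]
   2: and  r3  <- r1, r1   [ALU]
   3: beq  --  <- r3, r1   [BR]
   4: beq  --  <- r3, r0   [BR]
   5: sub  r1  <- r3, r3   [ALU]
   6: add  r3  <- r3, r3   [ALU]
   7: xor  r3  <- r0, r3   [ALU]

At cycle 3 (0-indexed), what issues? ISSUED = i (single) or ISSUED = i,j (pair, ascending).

[0] i0/i1  st.MEM/and.ALU  -- 2-wide
[1] i2  and.ALU  -- RAW r3
[2] i3  beq.BR  -- no-port BR/BR
[3] i4/i5  beq.BR/sub.ALU  -- 2-wide
[4] i6  add.ALU  -- RAW+WAW r3
[5] i7  xor.ALU  -- tail

ISSUED = 4,5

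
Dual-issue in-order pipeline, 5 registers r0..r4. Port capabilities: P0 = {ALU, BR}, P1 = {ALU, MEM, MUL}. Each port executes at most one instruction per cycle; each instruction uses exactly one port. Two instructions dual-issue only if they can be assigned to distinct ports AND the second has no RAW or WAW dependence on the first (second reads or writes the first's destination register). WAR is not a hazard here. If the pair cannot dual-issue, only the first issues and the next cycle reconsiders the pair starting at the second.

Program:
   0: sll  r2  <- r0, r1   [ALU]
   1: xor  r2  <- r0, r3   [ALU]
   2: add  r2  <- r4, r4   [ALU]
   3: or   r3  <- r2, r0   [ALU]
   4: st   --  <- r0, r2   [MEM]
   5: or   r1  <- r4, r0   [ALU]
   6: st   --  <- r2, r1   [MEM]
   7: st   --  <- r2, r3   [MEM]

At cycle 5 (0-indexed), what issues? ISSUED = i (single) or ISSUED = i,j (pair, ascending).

ISSUED = 6

t=0 i0:sll.ALU ; WAW r2
t=1 i1:xor.ALU ; WAW r2
t=2 i2:add.ALU ; RAW r2
t=3 i3/i4:or.ALU+st.MEM ; 2-wide
t=4 i5:or.ALU ; RAW r1
t=5 i6:st.MEM ; no-port MEM/MEM
t=6 i7:st.MEM ; tail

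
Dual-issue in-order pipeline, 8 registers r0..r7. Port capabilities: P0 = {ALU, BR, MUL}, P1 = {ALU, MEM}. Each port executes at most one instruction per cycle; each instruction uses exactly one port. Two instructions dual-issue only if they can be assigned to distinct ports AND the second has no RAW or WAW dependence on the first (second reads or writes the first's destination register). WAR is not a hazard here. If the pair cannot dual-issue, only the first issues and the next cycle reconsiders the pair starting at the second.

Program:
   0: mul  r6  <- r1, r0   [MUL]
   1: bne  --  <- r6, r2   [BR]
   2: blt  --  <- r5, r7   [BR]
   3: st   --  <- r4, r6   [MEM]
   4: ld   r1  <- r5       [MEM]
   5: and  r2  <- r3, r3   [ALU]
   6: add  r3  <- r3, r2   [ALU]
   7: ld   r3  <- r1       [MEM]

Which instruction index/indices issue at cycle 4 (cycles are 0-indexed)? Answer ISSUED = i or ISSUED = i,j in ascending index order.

t=0 i0:mul ; no-port MUL/BR
t=1 i1:bne ; no-port BR/BR
t=2 i2,i3:blt st ; pair
t=3 i4,i5:ld and ; pair
t=4 i6:add ; WAW r3
t=5 i7:ld ; tail

ISSUED = 6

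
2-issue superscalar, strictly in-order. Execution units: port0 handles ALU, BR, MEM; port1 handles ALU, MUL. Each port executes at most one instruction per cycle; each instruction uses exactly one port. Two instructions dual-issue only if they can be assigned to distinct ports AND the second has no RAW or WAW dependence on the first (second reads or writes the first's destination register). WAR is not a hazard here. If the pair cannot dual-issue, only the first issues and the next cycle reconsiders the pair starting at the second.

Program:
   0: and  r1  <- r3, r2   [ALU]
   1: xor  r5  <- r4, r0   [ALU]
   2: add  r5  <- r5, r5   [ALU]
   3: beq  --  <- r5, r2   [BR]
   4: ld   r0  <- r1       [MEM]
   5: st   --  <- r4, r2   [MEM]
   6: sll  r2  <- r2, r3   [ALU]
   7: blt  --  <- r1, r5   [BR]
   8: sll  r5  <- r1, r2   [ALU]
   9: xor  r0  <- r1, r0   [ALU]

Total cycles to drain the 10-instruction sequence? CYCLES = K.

t=0 i0&i1:and.ALU/xor.ALU ; 2-wide
t=1 i2:add.ALU ; RAW r5
t=2 i3:beq.BR ; no-port BR/MEM
t=3 i4:ld.MEM ; no-port MEM/MEM
t=4 i5&i6:st.MEM/sll.ALU ; 2-wide
t=5 i7&i8:blt.BR/sll.ALU ; 2-wide
t=6 i9:xor.ALU ; tail

CYCLES = 7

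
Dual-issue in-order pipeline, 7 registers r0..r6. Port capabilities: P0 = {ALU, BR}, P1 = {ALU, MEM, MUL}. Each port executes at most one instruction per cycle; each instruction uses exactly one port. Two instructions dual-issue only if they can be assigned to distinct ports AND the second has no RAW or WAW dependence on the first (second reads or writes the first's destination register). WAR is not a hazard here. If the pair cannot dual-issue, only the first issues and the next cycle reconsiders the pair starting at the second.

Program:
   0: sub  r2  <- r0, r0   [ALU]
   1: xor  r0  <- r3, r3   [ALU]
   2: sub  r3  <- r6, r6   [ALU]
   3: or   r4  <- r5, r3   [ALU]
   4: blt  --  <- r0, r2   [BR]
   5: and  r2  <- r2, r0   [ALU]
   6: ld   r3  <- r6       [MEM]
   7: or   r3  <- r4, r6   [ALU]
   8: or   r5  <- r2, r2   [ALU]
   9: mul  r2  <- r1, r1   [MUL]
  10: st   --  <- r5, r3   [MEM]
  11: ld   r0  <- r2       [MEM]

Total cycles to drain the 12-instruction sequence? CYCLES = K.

  cy0 -> i0/i1 (sub xor) 2-wide
  cy1 -> i2 (sub) RAW r3
  cy2 -> i3/i4 (or blt) 2-wide
  cy3 -> i5/i6 (and ld) 2-wide
  cy4 -> i7/i8 (or or) 2-wide
  cy5 -> i9 (mul) no-port MUL/MEM
  cy6 -> i10 (st) no-port MEM/MEM
  cy7 -> i11 (ld) tail

CYCLES = 8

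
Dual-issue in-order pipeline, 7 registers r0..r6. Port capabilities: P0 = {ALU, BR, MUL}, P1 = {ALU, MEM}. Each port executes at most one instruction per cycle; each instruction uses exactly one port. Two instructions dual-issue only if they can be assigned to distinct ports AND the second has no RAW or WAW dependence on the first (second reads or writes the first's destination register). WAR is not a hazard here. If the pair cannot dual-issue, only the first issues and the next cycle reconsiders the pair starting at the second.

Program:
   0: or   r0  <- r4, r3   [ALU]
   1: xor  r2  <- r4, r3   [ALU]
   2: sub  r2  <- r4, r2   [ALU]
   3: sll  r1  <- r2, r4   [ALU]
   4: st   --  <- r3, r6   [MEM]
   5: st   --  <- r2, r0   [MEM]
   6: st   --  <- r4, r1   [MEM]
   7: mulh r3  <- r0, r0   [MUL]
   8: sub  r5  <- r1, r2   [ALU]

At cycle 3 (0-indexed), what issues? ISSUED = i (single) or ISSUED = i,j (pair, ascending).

ISSUED = 5

t=0 i0&i1:or.ALU;xor.ALU ; 2-wide
t=1 i2:sub.ALU ; RAW r2
t=2 i3&i4:sll.ALU;st.MEM ; 2-wide
t=3 i5:st.MEM ; no-port MEM/MEM
t=4 i6&i7:st.MEM;mulh.MUL ; 2-wide
t=5 i8:sub.ALU ; tail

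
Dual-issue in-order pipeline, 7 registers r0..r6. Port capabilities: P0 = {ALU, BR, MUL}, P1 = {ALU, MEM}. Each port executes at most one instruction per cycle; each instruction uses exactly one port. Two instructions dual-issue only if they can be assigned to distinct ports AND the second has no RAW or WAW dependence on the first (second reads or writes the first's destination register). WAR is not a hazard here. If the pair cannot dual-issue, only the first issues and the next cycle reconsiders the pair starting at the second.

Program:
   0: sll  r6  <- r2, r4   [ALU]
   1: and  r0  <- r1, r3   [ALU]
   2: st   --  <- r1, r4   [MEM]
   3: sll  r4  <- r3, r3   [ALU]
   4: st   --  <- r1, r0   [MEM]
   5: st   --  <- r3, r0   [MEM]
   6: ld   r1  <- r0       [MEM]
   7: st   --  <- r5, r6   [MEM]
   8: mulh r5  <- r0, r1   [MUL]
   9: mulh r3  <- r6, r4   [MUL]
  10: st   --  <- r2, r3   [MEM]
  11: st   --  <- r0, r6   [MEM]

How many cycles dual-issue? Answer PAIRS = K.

[0] i0/i1  sll.ALU;and.ALU  -- pair
[1] i2/i3  st.MEM;sll.ALU  -- pair
[2] i4  st.MEM  -- no-port MEM/MEM
[3] i5  st.MEM  -- no-port MEM/MEM
[4] i6  ld.MEM  -- no-port MEM/MEM
[5] i7/i8  st.MEM;mulh.MUL  -- pair
[6] i9  mulh.MUL  -- RAW r3
[7] i10  st.MEM  -- no-port MEM/MEM
[8] i11  st.MEM  -- tail

PAIRS = 3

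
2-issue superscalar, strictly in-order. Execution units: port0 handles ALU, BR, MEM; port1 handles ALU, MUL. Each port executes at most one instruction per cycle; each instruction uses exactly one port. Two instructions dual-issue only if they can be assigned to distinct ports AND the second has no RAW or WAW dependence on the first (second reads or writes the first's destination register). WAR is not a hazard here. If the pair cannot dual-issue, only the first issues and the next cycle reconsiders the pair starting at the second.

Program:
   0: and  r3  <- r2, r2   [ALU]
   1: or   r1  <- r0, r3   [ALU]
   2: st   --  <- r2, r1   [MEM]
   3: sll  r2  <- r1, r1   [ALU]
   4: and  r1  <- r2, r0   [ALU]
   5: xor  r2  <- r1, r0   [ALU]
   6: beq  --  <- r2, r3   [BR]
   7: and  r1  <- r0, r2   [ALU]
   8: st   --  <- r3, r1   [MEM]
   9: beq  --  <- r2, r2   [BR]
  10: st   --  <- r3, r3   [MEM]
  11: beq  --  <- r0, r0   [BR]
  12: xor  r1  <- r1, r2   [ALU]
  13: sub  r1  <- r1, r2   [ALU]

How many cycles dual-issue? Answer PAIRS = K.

0. and @i0  | RAW r3
1. or @i1  | RAW r1
2. st+sll @i2&i3  | pair
3. and @i4  | RAW r1
4. xor @i5  | RAW r2
5. beq+and @i6&i7  | pair
6. st @i8  | no-port MEM/BR
7. beq @i9  | no-port BR/MEM
8. st @i10  | no-port MEM/BR
9. beq+xor @i11&i12  | pair
10. sub @i13  | tail

PAIRS = 3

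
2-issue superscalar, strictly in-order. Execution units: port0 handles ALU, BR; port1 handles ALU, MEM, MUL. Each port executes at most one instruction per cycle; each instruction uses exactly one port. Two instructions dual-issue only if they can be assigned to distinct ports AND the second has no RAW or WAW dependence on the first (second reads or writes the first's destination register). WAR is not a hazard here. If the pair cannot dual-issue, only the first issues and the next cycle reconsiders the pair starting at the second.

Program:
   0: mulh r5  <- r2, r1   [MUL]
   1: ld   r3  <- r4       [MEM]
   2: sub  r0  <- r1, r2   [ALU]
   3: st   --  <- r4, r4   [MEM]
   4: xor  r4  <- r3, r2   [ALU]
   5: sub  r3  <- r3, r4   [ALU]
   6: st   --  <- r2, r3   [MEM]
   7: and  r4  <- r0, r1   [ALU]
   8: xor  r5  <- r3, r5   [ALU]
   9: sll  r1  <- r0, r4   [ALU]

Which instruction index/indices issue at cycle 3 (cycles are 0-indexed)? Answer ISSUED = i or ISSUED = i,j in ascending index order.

#0 head=0: mulh i0 no-port MUL/MEM
#1 head=1: ld;sub i1&i2 2-wide
#2 head=3: st;xor i3&i4 2-wide
#3 head=5: sub i5 RAW r3
#4 head=6: st;and i6&i7 2-wide
#5 head=8: xor;sll i8&i9 2-wide

ISSUED = 5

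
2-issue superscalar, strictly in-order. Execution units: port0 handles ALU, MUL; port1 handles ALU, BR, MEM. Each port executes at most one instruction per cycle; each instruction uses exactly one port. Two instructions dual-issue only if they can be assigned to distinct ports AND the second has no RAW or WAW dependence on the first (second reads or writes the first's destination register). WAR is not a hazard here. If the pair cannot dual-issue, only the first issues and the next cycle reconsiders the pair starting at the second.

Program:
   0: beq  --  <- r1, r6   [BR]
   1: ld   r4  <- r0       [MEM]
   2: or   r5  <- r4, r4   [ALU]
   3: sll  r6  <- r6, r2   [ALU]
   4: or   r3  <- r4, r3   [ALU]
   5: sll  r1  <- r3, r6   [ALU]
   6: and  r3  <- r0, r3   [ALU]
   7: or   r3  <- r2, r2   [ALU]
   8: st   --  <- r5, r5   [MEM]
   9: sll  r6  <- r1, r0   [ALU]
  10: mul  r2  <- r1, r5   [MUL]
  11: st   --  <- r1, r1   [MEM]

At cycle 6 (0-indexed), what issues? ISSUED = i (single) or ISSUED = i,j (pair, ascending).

ISSUED = 9,10

  cy0 -> i0 (beq.BR) no-port BR/MEM
  cy1 -> i1 (ld.MEM) RAW r4
  cy2 -> i2/i3 (or.ALU sll.ALU) dual
  cy3 -> i4 (or.ALU) RAW r3
  cy4 -> i5/i6 (sll.ALU and.ALU) dual
  cy5 -> i7/i8 (or.ALU st.MEM) dual
  cy6 -> i9/i10 (sll.ALU mul.MUL) dual
  cy7 -> i11 (st.MEM) tail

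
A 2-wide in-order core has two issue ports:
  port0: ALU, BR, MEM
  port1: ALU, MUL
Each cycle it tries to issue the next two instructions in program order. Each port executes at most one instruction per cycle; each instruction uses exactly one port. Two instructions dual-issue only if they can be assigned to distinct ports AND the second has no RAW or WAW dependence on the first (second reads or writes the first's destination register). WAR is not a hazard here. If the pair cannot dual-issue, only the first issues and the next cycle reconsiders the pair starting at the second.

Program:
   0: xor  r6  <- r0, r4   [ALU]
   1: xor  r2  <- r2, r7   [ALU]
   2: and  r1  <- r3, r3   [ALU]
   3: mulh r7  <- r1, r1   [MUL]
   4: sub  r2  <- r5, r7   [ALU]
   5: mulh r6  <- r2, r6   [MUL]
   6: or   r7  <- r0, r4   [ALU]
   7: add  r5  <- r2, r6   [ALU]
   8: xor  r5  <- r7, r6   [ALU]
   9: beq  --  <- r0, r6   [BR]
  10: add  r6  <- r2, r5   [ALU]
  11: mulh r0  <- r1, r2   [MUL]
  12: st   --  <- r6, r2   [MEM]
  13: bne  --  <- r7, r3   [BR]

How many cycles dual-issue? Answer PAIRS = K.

#0 head=0: xor+xor i0+i1 pair
#1 head=2: and i2 RAW r1
#2 head=3: mulh i3 RAW r7
#3 head=4: sub i4 RAW r2
#4 head=5: mulh+or i5+i6 pair
#5 head=7: add i7 WAW r5
#6 head=8: xor+beq i8+i9 pair
#7 head=10: add+mulh i10+i11 pair
#8 head=12: st i12 no-port MEM/BR
#9 head=13: bne i13 tail

PAIRS = 4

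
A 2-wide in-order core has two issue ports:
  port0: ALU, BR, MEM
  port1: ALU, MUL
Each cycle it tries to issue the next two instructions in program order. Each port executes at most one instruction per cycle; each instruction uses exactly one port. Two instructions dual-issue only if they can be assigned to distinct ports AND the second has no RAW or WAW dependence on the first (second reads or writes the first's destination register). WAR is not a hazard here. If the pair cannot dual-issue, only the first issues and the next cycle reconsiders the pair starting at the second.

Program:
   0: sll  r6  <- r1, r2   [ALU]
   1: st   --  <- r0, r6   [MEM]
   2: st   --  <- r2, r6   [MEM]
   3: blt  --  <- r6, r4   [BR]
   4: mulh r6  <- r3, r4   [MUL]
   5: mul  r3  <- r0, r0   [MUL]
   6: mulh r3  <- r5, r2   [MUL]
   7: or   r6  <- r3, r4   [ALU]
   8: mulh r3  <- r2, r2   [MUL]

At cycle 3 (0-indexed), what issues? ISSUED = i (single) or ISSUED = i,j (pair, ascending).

ISSUED = 3,4

0. sll @i0  | RAW r6
1. st @i1  | no-port MEM/MEM
2. st @i2  | no-port MEM/BR
3. blt mulh @i3&i4  | 2-wide
4. mul @i5  | no-port MUL/MUL
5. mulh @i6  | RAW r3
6. or mulh @i7&i8  | 2-wide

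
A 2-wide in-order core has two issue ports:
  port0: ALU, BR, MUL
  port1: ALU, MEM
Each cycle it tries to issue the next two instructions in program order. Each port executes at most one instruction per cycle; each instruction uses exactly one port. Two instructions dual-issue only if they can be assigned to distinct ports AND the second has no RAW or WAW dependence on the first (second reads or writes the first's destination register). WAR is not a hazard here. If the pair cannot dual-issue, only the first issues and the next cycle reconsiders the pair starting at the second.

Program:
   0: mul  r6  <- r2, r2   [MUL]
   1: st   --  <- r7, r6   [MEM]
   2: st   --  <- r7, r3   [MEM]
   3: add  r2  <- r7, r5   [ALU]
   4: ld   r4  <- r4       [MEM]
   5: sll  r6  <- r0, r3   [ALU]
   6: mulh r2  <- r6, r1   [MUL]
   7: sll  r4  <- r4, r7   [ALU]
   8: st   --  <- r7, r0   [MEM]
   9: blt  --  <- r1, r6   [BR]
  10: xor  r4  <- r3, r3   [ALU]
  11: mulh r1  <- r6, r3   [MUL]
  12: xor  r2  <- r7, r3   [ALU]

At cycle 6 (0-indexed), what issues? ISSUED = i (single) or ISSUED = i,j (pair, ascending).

c0: i0 mul.MUL  RAW r6
c1: i1 st.MEM  no-port MEM/MEM
c2: i2,i3 st.MEM/add.ALU  pair
c3: i4,i5 ld.MEM/sll.ALU  pair
c4: i6,i7 mulh.MUL/sll.ALU  pair
c5: i8,i9 st.MEM/blt.BR  pair
c6: i10,i11 xor.ALU/mulh.MUL  pair
c7: i12 xor.ALU  tail

ISSUED = 10,11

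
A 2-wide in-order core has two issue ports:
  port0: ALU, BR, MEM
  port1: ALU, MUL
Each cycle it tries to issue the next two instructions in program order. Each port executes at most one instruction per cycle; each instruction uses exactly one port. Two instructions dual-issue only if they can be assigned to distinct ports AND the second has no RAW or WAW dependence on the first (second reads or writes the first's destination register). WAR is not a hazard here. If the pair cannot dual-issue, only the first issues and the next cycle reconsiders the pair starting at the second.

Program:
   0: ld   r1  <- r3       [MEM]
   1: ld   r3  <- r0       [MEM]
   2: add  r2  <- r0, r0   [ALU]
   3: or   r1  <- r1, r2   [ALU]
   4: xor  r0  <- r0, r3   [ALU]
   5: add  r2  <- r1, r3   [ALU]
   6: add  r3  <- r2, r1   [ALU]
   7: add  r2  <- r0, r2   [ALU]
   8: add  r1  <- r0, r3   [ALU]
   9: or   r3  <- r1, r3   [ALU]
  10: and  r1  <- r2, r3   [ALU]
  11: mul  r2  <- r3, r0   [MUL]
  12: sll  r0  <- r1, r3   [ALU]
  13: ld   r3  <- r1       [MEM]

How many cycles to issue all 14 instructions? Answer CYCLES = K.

  cy0 -> i0 (ld.MEM) no-port MEM/MEM
  cy1 -> i1/i2 (ld.MEM add.ALU) 2-wide
  cy2 -> i3/i4 (or.ALU xor.ALU) 2-wide
  cy3 -> i5 (add.ALU) RAW r2
  cy4 -> i6/i7 (add.ALU add.ALU) 2-wide
  cy5 -> i8 (add.ALU) RAW r1
  cy6 -> i9 (or.ALU) RAW r3
  cy7 -> i10/i11 (and.ALU mul.MUL) 2-wide
  cy8 -> i12/i13 (sll.ALU ld.MEM) 2-wide

CYCLES = 9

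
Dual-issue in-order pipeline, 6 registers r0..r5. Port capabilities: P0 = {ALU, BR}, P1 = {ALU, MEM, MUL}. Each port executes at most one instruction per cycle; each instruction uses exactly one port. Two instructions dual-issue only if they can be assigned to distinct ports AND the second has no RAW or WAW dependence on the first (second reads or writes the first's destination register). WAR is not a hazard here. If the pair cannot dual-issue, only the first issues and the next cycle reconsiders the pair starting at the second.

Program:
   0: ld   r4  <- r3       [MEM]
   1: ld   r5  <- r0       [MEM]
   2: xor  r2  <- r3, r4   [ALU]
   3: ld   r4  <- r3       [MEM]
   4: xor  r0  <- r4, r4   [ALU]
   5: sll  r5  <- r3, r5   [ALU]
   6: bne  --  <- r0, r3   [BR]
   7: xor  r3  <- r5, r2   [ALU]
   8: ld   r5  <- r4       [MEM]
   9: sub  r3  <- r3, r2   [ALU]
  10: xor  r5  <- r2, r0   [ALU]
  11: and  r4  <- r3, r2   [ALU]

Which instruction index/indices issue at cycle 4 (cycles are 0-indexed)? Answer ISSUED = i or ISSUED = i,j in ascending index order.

ISSUED = 6,7

c0: i0 ld  no-port MEM/MEM
c1: i1&i2 ld+xor  pair
c2: i3 ld  RAW r4
c3: i4&i5 xor+sll  pair
c4: i6&i7 bne+xor  pair
c5: i8&i9 ld+sub  pair
c6: i10&i11 xor+and  pair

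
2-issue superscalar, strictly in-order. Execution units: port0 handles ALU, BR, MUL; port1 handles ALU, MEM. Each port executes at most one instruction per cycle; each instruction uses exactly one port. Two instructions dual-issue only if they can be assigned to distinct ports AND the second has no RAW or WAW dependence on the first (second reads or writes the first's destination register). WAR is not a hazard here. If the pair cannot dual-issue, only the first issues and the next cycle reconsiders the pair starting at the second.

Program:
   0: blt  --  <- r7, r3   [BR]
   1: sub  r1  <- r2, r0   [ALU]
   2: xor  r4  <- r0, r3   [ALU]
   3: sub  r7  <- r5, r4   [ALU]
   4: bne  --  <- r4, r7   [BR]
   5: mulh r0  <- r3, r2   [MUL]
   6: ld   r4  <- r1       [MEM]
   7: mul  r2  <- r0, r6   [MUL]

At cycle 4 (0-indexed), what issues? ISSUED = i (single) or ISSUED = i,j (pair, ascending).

ISSUED = 5,6

  cy0 -> i0+i1 (blt sub) 2-wide
  cy1 -> i2 (xor) RAW r4
  cy2 -> i3 (sub) RAW r7
  cy3 -> i4 (bne) no-port BR/MUL
  cy4 -> i5+i6 (mulh ld) 2-wide
  cy5 -> i7 (mul) tail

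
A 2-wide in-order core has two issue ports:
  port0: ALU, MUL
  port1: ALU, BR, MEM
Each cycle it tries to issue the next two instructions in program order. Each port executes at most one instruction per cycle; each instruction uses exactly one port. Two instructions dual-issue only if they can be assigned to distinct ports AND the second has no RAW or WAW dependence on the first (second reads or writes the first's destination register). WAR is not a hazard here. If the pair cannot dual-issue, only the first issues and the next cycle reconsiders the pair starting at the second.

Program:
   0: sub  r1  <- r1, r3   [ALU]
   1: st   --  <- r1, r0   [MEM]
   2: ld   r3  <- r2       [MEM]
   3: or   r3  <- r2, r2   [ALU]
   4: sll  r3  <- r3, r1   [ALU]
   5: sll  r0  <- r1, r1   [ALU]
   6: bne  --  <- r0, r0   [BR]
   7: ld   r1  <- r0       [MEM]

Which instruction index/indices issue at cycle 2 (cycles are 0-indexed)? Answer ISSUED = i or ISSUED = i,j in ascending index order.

t=0 i0:sub ; RAW r1
t=1 i1:st ; no-port MEM/MEM
t=2 i2:ld ; WAW r3
t=3 i3:or ; RAW+WAW r3
t=4 i4,i5:sll;sll ; dual
t=5 i6:bne ; no-port BR/MEM
t=6 i7:ld ; tail

ISSUED = 2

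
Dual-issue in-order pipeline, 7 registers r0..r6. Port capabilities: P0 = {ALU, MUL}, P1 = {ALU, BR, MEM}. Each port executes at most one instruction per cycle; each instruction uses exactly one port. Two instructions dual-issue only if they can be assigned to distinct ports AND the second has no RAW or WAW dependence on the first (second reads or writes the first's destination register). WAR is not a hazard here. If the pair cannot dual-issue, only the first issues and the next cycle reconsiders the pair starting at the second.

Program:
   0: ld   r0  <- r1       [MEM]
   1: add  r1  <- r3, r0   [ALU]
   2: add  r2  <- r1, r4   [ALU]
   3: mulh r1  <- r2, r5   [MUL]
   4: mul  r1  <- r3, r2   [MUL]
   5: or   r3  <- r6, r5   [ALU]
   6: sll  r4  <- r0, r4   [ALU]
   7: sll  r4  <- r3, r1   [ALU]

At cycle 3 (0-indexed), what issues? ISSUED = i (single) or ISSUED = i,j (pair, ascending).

ISSUED = 3

  cy0 -> i0 (ld) RAW r0
  cy1 -> i1 (add) RAW r1
  cy2 -> i2 (add) RAW r2
  cy3 -> i3 (mulh) no-port MUL/MUL
  cy4 -> i4&i5 (mul/or) dual
  cy5 -> i6 (sll) WAW r4
  cy6 -> i7 (sll) tail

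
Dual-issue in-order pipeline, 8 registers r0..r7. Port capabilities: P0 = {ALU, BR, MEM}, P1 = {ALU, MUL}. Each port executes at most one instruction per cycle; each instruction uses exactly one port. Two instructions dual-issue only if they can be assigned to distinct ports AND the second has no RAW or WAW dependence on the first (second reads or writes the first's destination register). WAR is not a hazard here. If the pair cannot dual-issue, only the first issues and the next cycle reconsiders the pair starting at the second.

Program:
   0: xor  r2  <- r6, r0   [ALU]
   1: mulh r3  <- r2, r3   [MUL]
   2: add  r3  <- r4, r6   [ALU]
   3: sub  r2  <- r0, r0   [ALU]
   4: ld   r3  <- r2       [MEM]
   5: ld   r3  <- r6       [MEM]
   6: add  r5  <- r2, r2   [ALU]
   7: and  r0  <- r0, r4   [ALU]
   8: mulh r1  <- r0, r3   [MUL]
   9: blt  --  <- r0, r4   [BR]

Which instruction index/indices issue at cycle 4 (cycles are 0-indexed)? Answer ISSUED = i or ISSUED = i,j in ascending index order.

ISSUED = 5,6

0. xor @i0  | RAW r2
1. mulh @i1  | WAW r3
2. add/sub @i2,i3  | 2-wide
3. ld @i4  | no-port MEM/MEM
4. ld/add @i5,i6  | 2-wide
5. and @i7  | RAW r0
6. mulh/blt @i8,i9  | 2-wide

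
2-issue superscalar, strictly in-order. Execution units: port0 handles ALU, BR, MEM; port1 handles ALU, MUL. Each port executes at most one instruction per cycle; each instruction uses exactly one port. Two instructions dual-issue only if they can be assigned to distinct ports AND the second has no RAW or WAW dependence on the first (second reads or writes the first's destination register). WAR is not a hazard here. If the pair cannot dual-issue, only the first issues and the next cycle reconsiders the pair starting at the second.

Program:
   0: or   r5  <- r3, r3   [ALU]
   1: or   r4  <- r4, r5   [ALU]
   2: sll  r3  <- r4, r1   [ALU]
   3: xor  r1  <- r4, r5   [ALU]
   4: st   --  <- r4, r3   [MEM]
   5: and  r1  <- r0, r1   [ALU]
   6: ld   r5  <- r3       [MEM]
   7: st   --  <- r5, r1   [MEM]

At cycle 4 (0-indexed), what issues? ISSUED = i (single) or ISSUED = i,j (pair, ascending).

0. or.ALU @i0  | RAW r5
1. or.ALU @i1  | RAW r4
2. sll.ALU/xor.ALU @i2+i3  | dual
3. st.MEM/and.ALU @i4+i5  | dual
4. ld.MEM @i6  | no-port MEM/MEM
5. st.MEM @i7  | tail

ISSUED = 6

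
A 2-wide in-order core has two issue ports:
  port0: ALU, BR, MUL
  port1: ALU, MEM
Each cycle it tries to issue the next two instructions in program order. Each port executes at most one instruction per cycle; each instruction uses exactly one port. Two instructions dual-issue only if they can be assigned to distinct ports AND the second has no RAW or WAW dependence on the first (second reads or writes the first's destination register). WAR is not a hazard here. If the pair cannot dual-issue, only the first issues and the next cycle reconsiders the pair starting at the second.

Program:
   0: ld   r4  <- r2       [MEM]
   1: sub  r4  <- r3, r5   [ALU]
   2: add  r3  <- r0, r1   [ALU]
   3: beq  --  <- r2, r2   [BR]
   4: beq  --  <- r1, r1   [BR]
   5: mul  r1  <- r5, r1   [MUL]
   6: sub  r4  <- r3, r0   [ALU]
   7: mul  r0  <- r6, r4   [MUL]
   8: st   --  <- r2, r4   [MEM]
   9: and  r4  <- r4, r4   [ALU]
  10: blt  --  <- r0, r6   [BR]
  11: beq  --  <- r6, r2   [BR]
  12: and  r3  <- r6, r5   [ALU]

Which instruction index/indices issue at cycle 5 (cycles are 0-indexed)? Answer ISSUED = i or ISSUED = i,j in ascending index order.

0. ld.MEM @i0  | WAW r4
1. sub.ALU;add.ALU @i1/i2  | dual
2. beq.BR @i3  | no-port BR/BR
3. beq.BR @i4  | no-port BR/MUL
4. mul.MUL;sub.ALU @i5/i6  | dual
5. mul.MUL;st.MEM @i7/i8  | dual
6. and.ALU;blt.BR @i9/i10  | dual
7. beq.BR;and.ALU @i11/i12  | dual

ISSUED = 7,8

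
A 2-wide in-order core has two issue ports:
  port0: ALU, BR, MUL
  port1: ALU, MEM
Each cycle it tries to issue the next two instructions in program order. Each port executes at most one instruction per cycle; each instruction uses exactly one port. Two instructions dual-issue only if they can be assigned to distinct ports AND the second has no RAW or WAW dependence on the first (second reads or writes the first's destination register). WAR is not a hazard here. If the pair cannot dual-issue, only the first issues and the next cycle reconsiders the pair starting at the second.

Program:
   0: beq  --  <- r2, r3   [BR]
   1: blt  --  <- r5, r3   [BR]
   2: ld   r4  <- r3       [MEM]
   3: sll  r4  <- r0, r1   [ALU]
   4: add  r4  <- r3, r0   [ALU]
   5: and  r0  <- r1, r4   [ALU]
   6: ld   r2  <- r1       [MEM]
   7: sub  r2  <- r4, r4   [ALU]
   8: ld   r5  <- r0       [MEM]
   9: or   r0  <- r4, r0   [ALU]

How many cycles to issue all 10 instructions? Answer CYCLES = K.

c0: i0 beq.BR  no-port BR/BR
c1: i1/i2 blt.BR;ld.MEM  pair
c2: i3 sll.ALU  WAW r4
c3: i4 add.ALU  RAW r4
c4: i5/i6 and.ALU;ld.MEM  pair
c5: i7/i8 sub.ALU;ld.MEM  pair
c6: i9 or.ALU  tail

CYCLES = 7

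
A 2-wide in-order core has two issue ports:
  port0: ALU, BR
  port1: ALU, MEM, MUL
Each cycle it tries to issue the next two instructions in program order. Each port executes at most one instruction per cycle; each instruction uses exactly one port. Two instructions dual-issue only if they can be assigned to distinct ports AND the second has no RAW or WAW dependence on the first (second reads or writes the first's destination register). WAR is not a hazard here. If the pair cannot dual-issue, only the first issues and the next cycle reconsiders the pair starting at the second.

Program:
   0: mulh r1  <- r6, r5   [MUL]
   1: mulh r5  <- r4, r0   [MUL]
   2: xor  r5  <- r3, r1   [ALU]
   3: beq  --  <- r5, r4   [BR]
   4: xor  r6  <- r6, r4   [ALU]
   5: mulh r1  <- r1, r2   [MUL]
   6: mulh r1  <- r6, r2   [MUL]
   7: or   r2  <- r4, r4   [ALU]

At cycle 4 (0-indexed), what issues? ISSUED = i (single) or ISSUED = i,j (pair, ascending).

  cy0 -> i0 (mulh.MUL) no-port MUL/MUL
  cy1 -> i1 (mulh.MUL) WAW r5
  cy2 -> i2 (xor.ALU) RAW r5
  cy3 -> i3/i4 (beq.BR;xor.ALU) pair
  cy4 -> i5 (mulh.MUL) no-port MUL/MUL
  cy5 -> i6/i7 (mulh.MUL;or.ALU) pair

ISSUED = 5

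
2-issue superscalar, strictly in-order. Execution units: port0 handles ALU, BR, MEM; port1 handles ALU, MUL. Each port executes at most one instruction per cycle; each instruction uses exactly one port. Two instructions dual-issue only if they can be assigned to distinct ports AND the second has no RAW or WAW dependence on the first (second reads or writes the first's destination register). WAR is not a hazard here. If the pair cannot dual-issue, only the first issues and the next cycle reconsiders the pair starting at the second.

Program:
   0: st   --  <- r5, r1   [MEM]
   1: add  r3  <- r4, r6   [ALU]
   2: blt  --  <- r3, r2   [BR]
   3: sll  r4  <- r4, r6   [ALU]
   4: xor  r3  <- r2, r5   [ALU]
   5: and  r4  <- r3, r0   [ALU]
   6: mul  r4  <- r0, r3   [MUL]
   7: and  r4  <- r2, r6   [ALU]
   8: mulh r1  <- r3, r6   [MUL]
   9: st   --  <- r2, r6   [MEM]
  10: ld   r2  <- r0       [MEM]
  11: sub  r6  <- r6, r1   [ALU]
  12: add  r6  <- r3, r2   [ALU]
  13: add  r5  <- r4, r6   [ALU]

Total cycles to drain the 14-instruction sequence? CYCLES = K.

[0] i0+i1  st.MEM/add.ALU  -- 2-wide
[1] i2+i3  blt.BR/sll.ALU  -- 2-wide
[2] i4  xor.ALU  -- RAW r3
[3] i5  and.ALU  -- WAW r4
[4] i6  mul.MUL  -- WAW r4
[5] i7+i8  and.ALU/mulh.MUL  -- 2-wide
[6] i9  st.MEM  -- no-port MEM/MEM
[7] i10+i11  ld.MEM/sub.ALU  -- 2-wide
[8] i12  add.ALU  -- RAW r6
[9] i13  add.ALU  -- tail

CYCLES = 10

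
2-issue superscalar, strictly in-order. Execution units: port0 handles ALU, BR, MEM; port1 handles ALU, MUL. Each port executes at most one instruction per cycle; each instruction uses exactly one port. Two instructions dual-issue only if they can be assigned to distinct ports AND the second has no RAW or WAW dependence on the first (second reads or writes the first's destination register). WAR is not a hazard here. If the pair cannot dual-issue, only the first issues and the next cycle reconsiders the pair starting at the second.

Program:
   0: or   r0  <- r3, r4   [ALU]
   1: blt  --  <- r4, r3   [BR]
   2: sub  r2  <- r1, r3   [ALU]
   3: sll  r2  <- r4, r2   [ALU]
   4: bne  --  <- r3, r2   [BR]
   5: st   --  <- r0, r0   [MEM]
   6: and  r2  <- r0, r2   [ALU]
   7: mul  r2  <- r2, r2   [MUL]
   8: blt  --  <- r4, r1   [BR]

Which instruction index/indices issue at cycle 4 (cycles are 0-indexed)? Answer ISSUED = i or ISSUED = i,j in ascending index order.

ISSUED = 5,6

0. or blt @i0,i1  | dual
1. sub @i2  | RAW+WAW r2
2. sll @i3  | RAW r2
3. bne @i4  | no-port BR/MEM
4. st and @i5,i6  | dual
5. mul blt @i7,i8  | dual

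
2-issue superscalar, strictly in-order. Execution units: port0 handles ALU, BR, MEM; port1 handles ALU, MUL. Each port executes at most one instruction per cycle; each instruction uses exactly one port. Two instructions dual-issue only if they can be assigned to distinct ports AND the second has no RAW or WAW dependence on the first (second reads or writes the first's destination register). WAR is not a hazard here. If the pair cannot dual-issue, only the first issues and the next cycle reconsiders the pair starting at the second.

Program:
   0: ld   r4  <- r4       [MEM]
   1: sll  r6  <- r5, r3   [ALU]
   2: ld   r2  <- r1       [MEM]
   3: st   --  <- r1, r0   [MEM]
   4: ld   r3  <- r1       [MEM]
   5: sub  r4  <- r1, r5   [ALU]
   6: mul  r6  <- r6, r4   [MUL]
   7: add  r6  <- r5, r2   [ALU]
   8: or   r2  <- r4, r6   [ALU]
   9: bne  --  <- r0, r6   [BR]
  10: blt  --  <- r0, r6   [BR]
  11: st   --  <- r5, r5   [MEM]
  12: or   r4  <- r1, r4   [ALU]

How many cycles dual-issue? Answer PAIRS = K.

t=0 i0&i1:ld.MEM+sll.ALU ; pair
t=1 i2:ld.MEM ; no-port MEM/MEM
t=2 i3:st.MEM ; no-port MEM/MEM
t=3 i4&i5:ld.MEM+sub.ALU ; pair
t=4 i6:mul.MUL ; WAW r6
t=5 i7:add.ALU ; RAW r6
t=6 i8&i9:or.ALU+bne.BR ; pair
t=7 i10:blt.BR ; no-port BR/MEM
t=8 i11&i12:st.MEM+or.ALU ; pair

PAIRS = 4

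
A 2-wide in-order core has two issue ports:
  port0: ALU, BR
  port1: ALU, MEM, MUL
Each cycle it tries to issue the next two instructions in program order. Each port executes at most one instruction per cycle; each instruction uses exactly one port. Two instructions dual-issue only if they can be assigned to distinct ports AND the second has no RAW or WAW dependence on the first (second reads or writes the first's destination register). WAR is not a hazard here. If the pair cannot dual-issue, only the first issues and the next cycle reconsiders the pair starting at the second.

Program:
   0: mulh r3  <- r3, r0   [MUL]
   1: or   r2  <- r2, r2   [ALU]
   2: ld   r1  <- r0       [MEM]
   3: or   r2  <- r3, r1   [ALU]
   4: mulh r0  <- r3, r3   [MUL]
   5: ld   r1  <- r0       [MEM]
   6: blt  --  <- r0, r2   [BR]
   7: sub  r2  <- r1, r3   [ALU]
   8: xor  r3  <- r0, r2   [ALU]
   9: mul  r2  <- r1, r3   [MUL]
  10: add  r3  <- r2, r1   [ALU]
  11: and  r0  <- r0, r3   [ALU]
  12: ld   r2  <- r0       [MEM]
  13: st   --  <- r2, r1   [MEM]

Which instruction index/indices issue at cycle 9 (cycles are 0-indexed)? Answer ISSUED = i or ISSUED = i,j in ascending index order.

0. mulh+or @i0,i1  | 2-wide
1. ld @i2  | RAW r1
2. or+mulh @i3,i4  | 2-wide
3. ld+blt @i5,i6  | 2-wide
4. sub @i7  | RAW r2
5. xor @i8  | RAW r3
6. mul @i9  | RAW r2
7. add @i10  | RAW r3
8. and @i11  | RAW r0
9. ld @i12  | no-port MEM/MEM
10. st @i13  | tail

ISSUED = 12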